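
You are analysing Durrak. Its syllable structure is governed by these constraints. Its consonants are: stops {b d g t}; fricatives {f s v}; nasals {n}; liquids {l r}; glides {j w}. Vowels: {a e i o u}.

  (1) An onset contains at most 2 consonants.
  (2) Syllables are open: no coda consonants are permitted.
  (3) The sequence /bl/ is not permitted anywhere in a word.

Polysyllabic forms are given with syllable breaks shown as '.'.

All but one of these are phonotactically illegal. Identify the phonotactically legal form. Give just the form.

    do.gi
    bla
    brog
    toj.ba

do.gi

do.gi — σ1 onset /d/, coda /∅/ ok; σ2 onset /g/, coda /∅/ ok → phonotactically legal
bla — violates constraint 3: contains banned sequence /bl/ → phonotactically illegal
brog — violates constraint 2: syllable 1 coda /g/ has 1 consonant (> 0) → phonotactically illegal
toj.ba — violates constraint 2: syllable 1 coda /j/ has 1 consonant (> 0) → phonotactically illegal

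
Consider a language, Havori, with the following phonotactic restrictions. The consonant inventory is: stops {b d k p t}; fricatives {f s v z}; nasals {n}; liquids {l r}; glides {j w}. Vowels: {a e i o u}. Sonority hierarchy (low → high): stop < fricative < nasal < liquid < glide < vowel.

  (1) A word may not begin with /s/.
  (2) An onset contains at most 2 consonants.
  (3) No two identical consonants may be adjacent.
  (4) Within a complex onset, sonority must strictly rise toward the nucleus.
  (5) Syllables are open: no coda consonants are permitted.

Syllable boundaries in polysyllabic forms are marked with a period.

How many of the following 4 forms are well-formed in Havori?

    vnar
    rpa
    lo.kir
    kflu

vnar — violates constraint 5: syllable 1 coda /r/ has 1 consonant (> 0) → ill-formed
rpa — violates constraint 4: syllable 1 onset /rp/: /r/ (liquid, 4) → /p/ (stop, 1) does not rise → ill-formed
lo.kir — violates constraint 5: syllable 2 coda /r/ has 1 consonant (> 0) → ill-formed
kflu — violates constraint 2: syllable 1 onset /kfl/ has 3 consonants (> 2) → ill-formed
No form is well-formed → 0.

0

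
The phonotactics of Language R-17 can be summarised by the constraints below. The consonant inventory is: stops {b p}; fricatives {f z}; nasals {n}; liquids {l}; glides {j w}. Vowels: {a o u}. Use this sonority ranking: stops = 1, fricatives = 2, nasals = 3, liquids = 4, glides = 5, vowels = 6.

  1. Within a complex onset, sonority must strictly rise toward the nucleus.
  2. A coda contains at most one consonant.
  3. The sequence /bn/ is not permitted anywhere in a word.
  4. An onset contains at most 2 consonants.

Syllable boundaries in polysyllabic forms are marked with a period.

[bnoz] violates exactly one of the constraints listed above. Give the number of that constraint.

3

[bnoz]: contains banned sequence /bn/.
This is a violation of constraint 3: "The sequence /bn/ is not permitted anywhere in a word."
The remaining constraints (1, 2, 4) are satisfied.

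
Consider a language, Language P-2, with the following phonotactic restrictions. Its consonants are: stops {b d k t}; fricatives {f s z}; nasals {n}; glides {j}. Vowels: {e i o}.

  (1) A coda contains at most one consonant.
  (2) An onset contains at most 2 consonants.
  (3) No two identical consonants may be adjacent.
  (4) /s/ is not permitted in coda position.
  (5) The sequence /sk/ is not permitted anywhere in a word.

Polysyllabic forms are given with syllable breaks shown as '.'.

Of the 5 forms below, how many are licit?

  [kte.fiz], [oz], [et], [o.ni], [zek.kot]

[kte.fiz] — σ1 onset /kt/ (2C), coda /∅/ ok; σ2 onset /f/, coda /z/ ok → licit
[oz] — σ1 onset /∅/, coda /z/ ok → licit
[et] — σ1 onset /∅/, coda /t/ ok → licit
[o.ni] — σ1 onset /∅/, coda /∅/ ok; σ2 onset /n/, coda /∅/ ok → licit
[zek.kot] — violates constraint 3: adjacent identical consonants /kk/ → illicit
Licit: [kte.fiz], [oz], [et], [o.ni] → 4.

4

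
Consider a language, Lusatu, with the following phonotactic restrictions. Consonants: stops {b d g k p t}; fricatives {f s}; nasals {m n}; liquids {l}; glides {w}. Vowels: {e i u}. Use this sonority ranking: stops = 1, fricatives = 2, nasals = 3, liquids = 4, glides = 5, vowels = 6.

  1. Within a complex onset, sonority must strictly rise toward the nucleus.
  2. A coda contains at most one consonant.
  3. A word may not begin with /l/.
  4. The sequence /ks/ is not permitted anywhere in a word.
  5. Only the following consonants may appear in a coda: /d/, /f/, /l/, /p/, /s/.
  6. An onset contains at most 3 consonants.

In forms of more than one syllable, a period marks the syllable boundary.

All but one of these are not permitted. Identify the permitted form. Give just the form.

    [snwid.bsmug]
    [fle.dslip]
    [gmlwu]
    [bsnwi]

[fle.dslip]

[snwid.bsmug] — violates constraint 5: syllable 2 coda contains /g/, which is not a licensed coda consonant → not permitted
[fle.dslip] — σ1 onset /fl/ (2→4 rises), coda /∅/ ok; σ2 onset /dsl/ (1→2→4 rises), coda /p/ ok → permitted
[gmlwu] — violates constraint 6: syllable 1 onset /gmlw/ has 4 consonants (> 3) → not permitted
[bsnwi] — violates constraint 6: syllable 1 onset /bsnw/ has 4 consonants (> 3) → not permitted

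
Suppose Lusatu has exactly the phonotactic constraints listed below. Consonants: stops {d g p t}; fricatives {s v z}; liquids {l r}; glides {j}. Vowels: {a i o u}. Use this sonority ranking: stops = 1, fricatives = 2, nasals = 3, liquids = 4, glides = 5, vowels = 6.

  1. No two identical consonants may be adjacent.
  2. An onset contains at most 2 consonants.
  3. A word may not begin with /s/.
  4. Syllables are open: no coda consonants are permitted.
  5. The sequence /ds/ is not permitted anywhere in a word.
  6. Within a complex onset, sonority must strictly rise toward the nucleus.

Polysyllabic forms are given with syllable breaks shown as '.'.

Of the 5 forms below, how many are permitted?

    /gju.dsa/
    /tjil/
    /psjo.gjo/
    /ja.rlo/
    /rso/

/gju.dsa/ — violates constraint 5: contains banned sequence /ds/ → not permitted
/tjil/ — violates constraint 4: syllable 1 coda /l/ has 1 consonant (> 0) → not permitted
/psjo.gjo/ — violates constraint 2: syllable 1 onset /psj/ has 3 consonants (> 2) → not permitted
/ja.rlo/ — violates constraint 6: syllable 2 onset /rl/: /r/ (liquid, 4) → /l/ (liquid, 4) does not rise → not permitted
/rso/ — violates constraint 6: syllable 1 onset /rs/: /r/ (liquid, 4) → /s/ (fricative, 2) does not rise → not permitted
No form is permitted → 0.

0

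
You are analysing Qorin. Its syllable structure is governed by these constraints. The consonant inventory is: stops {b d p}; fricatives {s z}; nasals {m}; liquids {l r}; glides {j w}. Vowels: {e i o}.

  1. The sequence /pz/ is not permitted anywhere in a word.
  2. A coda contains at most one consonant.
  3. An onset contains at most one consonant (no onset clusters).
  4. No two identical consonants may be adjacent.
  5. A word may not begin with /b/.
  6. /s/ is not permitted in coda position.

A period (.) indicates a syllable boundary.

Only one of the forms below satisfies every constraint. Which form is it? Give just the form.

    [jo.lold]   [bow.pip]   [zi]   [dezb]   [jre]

[zi]

[jo.lold] — violates constraint 2: syllable 2 coda /ld/ has 2 consonants (> 1) → illicit
[bow.pip] — violates constraint 5: word begins with /b/ → illicit
[zi] — σ1 onset /z/, coda /∅/ ok → licit
[dezb] — violates constraint 2: syllable 1 coda /zb/ has 2 consonants (> 1) → illicit
[jre] — violates constraint 3: syllable 1 onset /jr/ has 2 consonants (> 1) → illicit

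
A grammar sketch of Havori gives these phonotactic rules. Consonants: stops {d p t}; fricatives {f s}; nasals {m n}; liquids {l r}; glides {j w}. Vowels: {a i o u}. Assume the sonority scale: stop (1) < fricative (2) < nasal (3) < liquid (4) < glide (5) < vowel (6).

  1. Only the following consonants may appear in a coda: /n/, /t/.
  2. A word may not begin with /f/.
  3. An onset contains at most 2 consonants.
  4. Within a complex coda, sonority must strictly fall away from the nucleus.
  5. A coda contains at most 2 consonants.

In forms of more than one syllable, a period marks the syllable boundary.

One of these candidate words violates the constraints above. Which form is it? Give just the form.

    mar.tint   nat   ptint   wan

mar.tint — violates constraint 1: syllable 1 coda contains /r/, which is not a licensed coda consonant → phonotactically illegal
nat — σ1 onset /n/, coda /t/ ok → phonotactically legal
ptint — σ1 onset /pt/ (2C), coda /nt/ (3→1 falls) ok → phonotactically legal
wan — σ1 onset /w/, coda /n/ ok → phonotactically legal

mar.tint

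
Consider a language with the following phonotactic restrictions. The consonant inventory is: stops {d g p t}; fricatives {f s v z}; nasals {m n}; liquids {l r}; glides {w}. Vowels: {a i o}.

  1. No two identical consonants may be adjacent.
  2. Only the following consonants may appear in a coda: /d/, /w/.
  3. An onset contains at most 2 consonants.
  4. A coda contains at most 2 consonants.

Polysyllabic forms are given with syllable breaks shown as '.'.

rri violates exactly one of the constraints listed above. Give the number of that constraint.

1

rri: adjacent identical consonants /rr/.
This is a violation of constraint 1: "No two identical consonants may be adjacent."
The remaining constraints (2, 3, 4) are satisfied.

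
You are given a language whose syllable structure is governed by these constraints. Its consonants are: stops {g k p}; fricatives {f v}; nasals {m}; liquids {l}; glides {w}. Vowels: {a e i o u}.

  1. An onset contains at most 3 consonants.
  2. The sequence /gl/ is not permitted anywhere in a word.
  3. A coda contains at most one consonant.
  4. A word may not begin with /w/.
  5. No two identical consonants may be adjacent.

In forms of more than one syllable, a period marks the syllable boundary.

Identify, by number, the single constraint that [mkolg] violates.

3

[mkolg]: syllable 1 coda /lg/ has 2 consonants (> 1).
This is a violation of constraint 3: "A coda contains at most one consonant."
The remaining constraints (1, 2, 4, 5) are satisfied.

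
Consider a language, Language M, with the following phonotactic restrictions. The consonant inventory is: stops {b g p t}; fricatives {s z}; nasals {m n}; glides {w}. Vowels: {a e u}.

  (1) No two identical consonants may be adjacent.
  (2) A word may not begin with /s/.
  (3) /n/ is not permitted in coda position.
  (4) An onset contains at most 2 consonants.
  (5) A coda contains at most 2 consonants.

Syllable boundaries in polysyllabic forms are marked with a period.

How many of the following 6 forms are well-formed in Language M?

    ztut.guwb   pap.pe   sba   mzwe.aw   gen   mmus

1

ztut.guwb — σ1 onset /zt/ (2C), coda /t/ ok; σ2 onset /g/, coda /wb/ (2C) ok → well-formed
pap.pe — violates constraint 1: adjacent identical consonants /pp/ → ill-formed
sba — violates constraint 2: word begins with /s/ → ill-formed
mzwe.aw — violates constraint 4: syllable 1 onset /mzw/ has 3 consonants (> 2) → ill-formed
gen — violates constraint 3: syllable 1 coda contains /n/ → ill-formed
mmus — violates constraint 1: adjacent identical consonants /mm/ → ill-formed
Well-formed: ztut.guwb → 1.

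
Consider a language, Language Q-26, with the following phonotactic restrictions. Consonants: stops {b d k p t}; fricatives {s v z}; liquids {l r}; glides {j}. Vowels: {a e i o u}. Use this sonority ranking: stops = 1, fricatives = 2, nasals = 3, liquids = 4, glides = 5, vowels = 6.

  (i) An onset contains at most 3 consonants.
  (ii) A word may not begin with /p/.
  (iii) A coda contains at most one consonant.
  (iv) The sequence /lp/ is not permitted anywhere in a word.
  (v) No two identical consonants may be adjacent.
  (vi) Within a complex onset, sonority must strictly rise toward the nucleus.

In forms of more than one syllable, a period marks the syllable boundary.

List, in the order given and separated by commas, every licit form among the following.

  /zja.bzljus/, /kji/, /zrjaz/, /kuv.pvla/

/kji/, /zrjaz/, /kuv.pvla/

/zja.bzljus/ — violates constraint (i): syllable 2 onset /bzlj/ has 4 consonants (> 3) → illicit
/kji/ — σ1 onset /kj/ (1→5 rises), coda /∅/ ok → licit
/zrjaz/ — σ1 onset /zrj/ (2→4→5 rises), coda /z/ ok → licit
/kuv.pvla/ — σ1 onset /k/, coda /v/ ok; σ2 onset /pvl/ (1→2→4 rises), coda /∅/ ok → licit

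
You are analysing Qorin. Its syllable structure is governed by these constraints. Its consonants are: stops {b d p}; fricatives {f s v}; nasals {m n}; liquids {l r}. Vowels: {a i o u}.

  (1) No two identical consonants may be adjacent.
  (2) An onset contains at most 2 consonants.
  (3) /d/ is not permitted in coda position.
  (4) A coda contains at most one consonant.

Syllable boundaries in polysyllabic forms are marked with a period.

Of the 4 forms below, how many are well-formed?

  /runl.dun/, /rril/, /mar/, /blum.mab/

1

/runl.dun/ — violates constraint 4: syllable 1 coda /nl/ has 2 consonants (> 1) → ill-formed
/rril/ — violates constraint 1: adjacent identical consonants /rr/ → ill-formed
/mar/ — σ1 onset /m/, coda /r/ ok → well-formed
/blum.mab/ — violates constraint 1: adjacent identical consonants /mm/ → ill-formed
Well-formed: /mar/ → 1.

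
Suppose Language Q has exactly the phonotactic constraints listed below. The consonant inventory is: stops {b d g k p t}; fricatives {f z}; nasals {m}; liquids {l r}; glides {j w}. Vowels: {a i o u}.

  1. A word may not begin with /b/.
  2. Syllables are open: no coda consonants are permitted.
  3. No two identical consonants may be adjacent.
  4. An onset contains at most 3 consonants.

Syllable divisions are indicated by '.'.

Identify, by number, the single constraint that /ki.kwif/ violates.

/ki.kwif/: syllable 2 coda /f/ has 1 consonant (> 0).
This is a violation of constraint 2: "Syllables are open: no coda consonants are permitted."
The remaining constraints (1, 3, 4) are satisfied.

2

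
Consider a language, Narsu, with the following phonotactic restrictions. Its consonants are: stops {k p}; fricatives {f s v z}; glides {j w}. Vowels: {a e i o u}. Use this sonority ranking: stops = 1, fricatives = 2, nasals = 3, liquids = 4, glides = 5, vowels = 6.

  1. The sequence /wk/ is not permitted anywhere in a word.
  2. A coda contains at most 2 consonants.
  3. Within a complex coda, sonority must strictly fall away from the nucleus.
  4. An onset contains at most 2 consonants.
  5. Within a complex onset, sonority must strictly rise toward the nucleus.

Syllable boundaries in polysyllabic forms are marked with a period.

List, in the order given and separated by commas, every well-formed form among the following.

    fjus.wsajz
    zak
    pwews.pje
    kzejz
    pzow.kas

fjus.wsajz — violates constraint 5: syllable 2 onset /ws/: /w/ (glide, 5) → /s/ (fricative, 2) does not rise → ill-formed
zak — σ1 onset /z/, coda /k/ ok → well-formed
pwews.pje — σ1 onset /pw/ (1→5 rises), coda /ws/ (5→2 falls) ok; σ2 onset /pj/ (1→5 rises), coda /∅/ ok → well-formed
kzejz — σ1 onset /kz/ (1→2 rises), coda /jz/ (5→2 falls) ok → well-formed
pzow.kas — violates constraint 1: contains banned sequence /wk/ → ill-formed

zak, pwews.pje, kzejz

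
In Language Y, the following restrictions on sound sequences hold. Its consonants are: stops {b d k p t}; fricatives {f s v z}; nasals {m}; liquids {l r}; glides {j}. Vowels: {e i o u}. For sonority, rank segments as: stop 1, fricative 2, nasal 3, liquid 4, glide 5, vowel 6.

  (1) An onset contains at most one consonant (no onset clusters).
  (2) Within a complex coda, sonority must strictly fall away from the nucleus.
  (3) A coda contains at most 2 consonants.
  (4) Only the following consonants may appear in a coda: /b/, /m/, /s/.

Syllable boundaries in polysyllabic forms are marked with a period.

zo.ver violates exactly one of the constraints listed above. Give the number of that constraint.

4

zo.ver: syllable 2 coda contains /r/, which is not a licensed coda consonant.
This is a violation of constraint 4: "Only the following consonants may appear in a coda: /b/, /m/, /s/."
The remaining constraints (1, 2, 3) are satisfied.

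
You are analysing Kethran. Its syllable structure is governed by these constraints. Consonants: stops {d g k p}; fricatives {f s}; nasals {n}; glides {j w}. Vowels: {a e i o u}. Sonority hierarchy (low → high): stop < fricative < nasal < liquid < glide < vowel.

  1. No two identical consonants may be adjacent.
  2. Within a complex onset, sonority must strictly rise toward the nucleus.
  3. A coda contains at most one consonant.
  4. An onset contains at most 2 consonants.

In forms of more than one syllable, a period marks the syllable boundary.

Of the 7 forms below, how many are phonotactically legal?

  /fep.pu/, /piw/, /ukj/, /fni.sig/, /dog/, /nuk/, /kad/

5

/fep.pu/ — violates constraint 1: adjacent identical consonants /pp/ → phonotactically illegal
/piw/ — σ1 onset /p/, coda /w/ ok → phonotactically legal
/ukj/ — violates constraint 3: syllable 1 coda /kj/ has 2 consonants (> 1) → phonotactically illegal
/fni.sig/ — σ1 onset /fn/ (2→3 rises), coda /∅/ ok; σ2 onset /s/, coda /g/ ok → phonotactically legal
/dog/ — σ1 onset /d/, coda /g/ ok → phonotactically legal
/nuk/ — σ1 onset /n/, coda /k/ ok → phonotactically legal
/kad/ — σ1 onset /k/, coda /d/ ok → phonotactically legal
Phonotactically legal: /piw/, /fni.sig/, /dog/, /nuk/, /kad/ → 5.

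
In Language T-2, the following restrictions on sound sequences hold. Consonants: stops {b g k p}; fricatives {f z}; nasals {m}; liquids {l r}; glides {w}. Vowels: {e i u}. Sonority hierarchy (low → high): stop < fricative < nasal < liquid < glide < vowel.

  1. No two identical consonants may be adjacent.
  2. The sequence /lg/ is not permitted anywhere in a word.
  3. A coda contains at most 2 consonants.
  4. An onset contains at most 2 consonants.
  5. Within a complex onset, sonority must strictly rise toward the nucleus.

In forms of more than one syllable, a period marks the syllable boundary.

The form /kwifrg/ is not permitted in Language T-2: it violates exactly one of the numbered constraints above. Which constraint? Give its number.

3

/kwifrg/: syllable 1 coda /frg/ has 3 consonants (> 2).
This is a violation of constraint 3: "A coda contains at most 2 consonants."
The remaining constraints (1, 2, 4, 5) are satisfied.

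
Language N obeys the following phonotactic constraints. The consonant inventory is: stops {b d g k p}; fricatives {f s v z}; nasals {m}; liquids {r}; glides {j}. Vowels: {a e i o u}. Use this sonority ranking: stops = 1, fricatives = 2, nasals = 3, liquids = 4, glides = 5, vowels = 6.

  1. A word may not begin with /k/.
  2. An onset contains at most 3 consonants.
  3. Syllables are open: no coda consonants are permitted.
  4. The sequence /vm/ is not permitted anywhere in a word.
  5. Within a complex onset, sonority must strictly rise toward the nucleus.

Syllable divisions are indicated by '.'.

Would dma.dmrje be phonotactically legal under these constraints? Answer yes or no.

no

dma.dmrje — violates constraint 2: syllable 2 onset /dmrj/ has 4 consonants (> 3) → phonotactically illegal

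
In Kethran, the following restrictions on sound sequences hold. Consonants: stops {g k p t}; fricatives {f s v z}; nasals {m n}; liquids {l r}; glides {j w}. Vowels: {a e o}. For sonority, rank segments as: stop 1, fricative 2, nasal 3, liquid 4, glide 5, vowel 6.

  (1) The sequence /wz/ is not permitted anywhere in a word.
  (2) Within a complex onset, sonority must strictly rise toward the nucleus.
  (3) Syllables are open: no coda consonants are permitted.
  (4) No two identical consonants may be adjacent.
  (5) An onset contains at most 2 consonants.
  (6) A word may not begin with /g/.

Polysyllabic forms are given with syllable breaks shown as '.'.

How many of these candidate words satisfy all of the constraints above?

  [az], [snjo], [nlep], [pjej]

0

[az] — violates constraint 3: syllable 1 coda /z/ has 1 consonant (> 0) → not permitted
[snjo] — violates constraint 5: syllable 1 onset /snj/ has 3 consonants (> 2) → not permitted
[nlep] — violates constraint 3: syllable 1 coda /p/ has 1 consonant (> 0) → not permitted
[pjej] — violates constraint 3: syllable 1 coda /j/ has 1 consonant (> 0) → not permitted
No form is permitted → 0.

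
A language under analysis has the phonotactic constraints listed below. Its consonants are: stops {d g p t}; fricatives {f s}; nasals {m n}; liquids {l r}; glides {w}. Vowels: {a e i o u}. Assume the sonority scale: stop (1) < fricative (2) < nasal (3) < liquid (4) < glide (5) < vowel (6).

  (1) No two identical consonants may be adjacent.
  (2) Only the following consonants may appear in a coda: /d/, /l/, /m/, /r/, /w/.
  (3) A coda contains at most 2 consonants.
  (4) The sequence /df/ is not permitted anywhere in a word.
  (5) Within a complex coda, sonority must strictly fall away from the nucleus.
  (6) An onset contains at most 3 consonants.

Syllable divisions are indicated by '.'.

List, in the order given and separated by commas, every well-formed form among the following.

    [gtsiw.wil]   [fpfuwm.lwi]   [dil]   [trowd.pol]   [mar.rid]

[fpfuwm.lwi], [dil], [trowd.pol]

[gtsiw.wil] — violates constraint 1: adjacent identical consonants /ww/ → ill-formed
[fpfuwm.lwi] — σ1 onset /fpf/ (3C), coda /wm/ (5→3 falls) ok; σ2 onset /lw/ (2C), coda /∅/ ok → well-formed
[dil] — σ1 onset /d/, coda /l/ ok → well-formed
[trowd.pol] — σ1 onset /tr/ (2C), coda /wd/ (5→1 falls) ok; σ2 onset /p/, coda /l/ ok → well-formed
[mar.rid] — violates constraint 1: adjacent identical consonants /rr/ → ill-formed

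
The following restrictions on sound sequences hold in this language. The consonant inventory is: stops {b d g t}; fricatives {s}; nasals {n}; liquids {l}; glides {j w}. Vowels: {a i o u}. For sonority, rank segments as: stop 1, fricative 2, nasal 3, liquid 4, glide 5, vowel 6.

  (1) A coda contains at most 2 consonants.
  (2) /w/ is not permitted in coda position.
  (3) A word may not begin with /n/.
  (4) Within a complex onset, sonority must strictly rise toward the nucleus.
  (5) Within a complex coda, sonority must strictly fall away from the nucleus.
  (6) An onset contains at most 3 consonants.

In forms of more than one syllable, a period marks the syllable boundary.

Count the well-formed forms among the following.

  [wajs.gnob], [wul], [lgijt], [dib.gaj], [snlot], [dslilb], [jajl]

6

[wajs.gnob] — σ1 onset /w/, coda /js/ (5→2 falls) ok; σ2 onset /gn/ (1→3 rises), coda /b/ ok → well-formed
[wul] — σ1 onset /w/, coda /l/ ok → well-formed
[lgijt] — violates constraint 4: syllable 1 onset /lg/: /l/ (liquid, 4) → /g/ (stop, 1) does not rise → ill-formed
[dib.gaj] — σ1 onset /d/, coda /b/ ok; σ2 onset /g/, coda /j/ ok → well-formed
[snlot] — σ1 onset /snl/ (2→3→4 rises), coda /t/ ok → well-formed
[dslilb] — σ1 onset /dsl/ (1→2→4 rises), coda /lb/ (4→1 falls) ok → well-formed
[jajl] — σ1 onset /j/, coda /jl/ (5→4 falls) ok → well-formed
Well-formed: [wajs.gnob], [wul], [dib.gaj], [snlot], [dslilb], [jajl] → 6.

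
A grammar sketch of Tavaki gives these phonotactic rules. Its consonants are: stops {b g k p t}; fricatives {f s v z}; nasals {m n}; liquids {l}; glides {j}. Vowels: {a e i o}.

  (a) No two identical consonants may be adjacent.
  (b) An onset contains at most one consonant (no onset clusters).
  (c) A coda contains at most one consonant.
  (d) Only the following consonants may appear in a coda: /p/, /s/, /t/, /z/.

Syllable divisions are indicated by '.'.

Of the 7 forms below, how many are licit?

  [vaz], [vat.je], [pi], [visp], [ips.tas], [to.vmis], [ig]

[vaz] — σ1 onset /v/, coda /z/ ok → licit
[vat.je] — σ1 onset /v/, coda /t/ ok; σ2 onset /j/, coda /∅/ ok → licit
[pi] — σ1 onset /p/, coda /∅/ ok → licit
[visp] — violates constraint (c): syllable 1 coda /sp/ has 2 consonants (> 1) → illicit
[ips.tas] — violates constraint (c): syllable 1 coda /ps/ has 2 consonants (> 1) → illicit
[to.vmis] — violates constraint (b): syllable 2 onset /vm/ has 2 consonants (> 1) → illicit
[ig] — violates constraint (d): syllable 1 coda contains /g/, which is not a licensed coda consonant → illicit
Licit: [vaz], [vat.je], [pi] → 3.

3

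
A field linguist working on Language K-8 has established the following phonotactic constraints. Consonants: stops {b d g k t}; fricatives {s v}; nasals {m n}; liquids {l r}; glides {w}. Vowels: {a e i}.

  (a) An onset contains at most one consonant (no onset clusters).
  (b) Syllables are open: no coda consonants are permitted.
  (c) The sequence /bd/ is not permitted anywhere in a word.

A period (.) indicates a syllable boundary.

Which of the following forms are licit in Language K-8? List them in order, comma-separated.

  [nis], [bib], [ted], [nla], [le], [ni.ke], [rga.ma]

[le], [ni.ke]

[nis] — violates constraint (b): syllable 1 coda /s/ has 1 consonant (> 0) → illicit
[bib] — violates constraint (b): syllable 1 coda /b/ has 1 consonant (> 0) → illicit
[ted] — violates constraint (b): syllable 1 coda /d/ has 1 consonant (> 0) → illicit
[nla] — violates constraint (a): syllable 1 onset /nl/ has 2 consonants (> 1) → illicit
[le] — σ1 onset /l/, coda /∅/ ok → licit
[ni.ke] — σ1 onset /n/, coda /∅/ ok; σ2 onset /k/, coda /∅/ ok → licit
[rga.ma] — violates constraint (a): syllable 1 onset /rg/ has 2 consonants (> 1) → illicit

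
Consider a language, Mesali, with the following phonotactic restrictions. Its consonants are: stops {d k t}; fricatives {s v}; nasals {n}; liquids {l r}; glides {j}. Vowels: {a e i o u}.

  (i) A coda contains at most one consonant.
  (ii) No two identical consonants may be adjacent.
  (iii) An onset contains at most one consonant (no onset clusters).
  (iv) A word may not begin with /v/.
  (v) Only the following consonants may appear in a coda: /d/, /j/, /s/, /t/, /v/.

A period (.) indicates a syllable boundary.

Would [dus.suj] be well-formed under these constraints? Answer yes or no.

[dus.suj] — violates constraint (ii): adjacent identical consonants /ss/ → ill-formed

no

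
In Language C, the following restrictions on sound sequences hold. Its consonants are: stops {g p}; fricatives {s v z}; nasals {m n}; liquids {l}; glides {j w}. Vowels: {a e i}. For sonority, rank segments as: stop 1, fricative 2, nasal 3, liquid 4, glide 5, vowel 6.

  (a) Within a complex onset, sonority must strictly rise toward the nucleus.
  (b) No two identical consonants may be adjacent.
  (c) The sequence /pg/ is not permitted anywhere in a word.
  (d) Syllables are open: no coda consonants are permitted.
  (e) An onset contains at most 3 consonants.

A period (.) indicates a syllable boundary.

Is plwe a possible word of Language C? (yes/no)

plwe — σ1 onset /plw/ (1→4→5 rises), coda /∅/ ok → phonotactically legal

yes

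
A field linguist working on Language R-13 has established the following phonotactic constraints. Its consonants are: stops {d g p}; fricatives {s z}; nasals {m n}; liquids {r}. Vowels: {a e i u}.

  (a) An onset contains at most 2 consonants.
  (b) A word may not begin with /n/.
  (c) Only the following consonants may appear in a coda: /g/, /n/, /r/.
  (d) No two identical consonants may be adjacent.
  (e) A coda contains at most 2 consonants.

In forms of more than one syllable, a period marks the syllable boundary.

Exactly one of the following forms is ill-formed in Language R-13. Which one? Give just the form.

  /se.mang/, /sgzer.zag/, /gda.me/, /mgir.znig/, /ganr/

/se.mang/ — σ1 onset /s/, coda /∅/ ok; σ2 onset /m/, coda /ng/ (2C) ok → well-formed
/sgzer.zag/ — violates constraint (a): syllable 1 onset /sgz/ has 3 consonants (> 2) → ill-formed
/gda.me/ — σ1 onset /gd/ (2C), coda /∅/ ok; σ2 onset /m/, coda /∅/ ok → well-formed
/mgir.znig/ — σ1 onset /mg/ (2C), coda /r/ ok; σ2 onset /zn/ (2C), coda /g/ ok → well-formed
/ganr/ — σ1 onset /g/, coda /nr/ (2C) ok → well-formed

/sgzer.zag/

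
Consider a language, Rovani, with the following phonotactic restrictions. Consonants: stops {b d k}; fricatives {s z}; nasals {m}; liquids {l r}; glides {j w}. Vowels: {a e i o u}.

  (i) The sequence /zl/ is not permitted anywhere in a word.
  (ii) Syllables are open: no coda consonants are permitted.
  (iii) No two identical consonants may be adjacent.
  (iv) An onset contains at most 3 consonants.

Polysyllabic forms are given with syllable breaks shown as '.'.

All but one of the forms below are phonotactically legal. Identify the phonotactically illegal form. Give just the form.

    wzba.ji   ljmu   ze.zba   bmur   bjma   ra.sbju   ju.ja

wzba.ji — σ1 onset /wzb/ (3C), coda /∅/ ok; σ2 onset /j/, coda /∅/ ok → phonotactically legal
ljmu — σ1 onset /ljm/ (3C), coda /∅/ ok → phonotactically legal
ze.zba — σ1 onset /z/, coda /∅/ ok; σ2 onset /zb/ (2C), coda /∅/ ok → phonotactically legal
bmur — violates constraint (ii): syllable 1 coda /r/ has 1 consonant (> 0) → phonotactically illegal
bjma — σ1 onset /bjm/ (3C), coda /∅/ ok → phonotactically legal
ra.sbju — σ1 onset /r/, coda /∅/ ok; σ2 onset /sbj/ (3C), coda /∅/ ok → phonotactically legal
ju.ja — σ1 onset /j/, coda /∅/ ok; σ2 onset /j/, coda /∅/ ok → phonotactically legal

bmur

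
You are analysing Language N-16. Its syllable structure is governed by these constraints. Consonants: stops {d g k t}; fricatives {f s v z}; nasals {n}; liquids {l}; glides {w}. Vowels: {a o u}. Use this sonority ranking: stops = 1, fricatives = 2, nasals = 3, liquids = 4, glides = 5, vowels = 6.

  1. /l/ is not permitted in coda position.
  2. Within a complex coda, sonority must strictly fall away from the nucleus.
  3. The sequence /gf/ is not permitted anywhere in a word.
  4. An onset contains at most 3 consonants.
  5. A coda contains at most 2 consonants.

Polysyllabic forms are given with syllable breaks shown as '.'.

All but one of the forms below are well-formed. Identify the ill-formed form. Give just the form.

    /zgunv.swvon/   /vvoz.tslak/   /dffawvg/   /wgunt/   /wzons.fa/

/dffawvg/

/zgunv.swvon/ — σ1 onset /zg/ (2C), coda /nv/ (3→2 falls) ok; σ2 onset /swv/ (3C), coda /n/ ok → well-formed
/vvoz.tslak/ — σ1 onset /vv/ (2C), coda /z/ ok; σ2 onset /tsl/ (3C), coda /k/ ok → well-formed
/dffawvg/ — violates constraint 5: syllable 1 coda /wvg/ has 3 consonants (> 2) → ill-formed
/wgunt/ — σ1 onset /wg/ (2C), coda /nt/ (3→1 falls) ok → well-formed
/wzons.fa/ — σ1 onset /wz/ (2C), coda /ns/ (3→2 falls) ok; σ2 onset /f/, coda /∅/ ok → well-formed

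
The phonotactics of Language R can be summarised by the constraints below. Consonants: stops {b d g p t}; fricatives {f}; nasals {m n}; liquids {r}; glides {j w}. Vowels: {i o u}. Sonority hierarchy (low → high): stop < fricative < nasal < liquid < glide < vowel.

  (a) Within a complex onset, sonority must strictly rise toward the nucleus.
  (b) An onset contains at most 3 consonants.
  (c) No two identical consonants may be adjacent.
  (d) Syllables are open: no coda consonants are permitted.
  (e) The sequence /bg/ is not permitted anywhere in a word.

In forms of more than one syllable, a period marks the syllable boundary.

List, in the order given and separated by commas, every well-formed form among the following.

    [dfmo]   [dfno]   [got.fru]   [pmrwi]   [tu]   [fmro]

[dfmo] — σ1 onset /dfm/ (1→2→3 rises), coda /∅/ ok → well-formed
[dfno] — σ1 onset /dfn/ (1→2→3 rises), coda /∅/ ok → well-formed
[got.fru] — violates constraint (d): syllable 1 coda /t/ has 1 consonant (> 0) → ill-formed
[pmrwi] — violates constraint (b): syllable 1 onset /pmrw/ has 4 consonants (> 3) → ill-formed
[tu] — σ1 onset /t/, coda /∅/ ok → well-formed
[fmro] — σ1 onset /fmr/ (2→3→4 rises), coda /∅/ ok → well-formed

[dfmo], [dfno], [tu], [fmro]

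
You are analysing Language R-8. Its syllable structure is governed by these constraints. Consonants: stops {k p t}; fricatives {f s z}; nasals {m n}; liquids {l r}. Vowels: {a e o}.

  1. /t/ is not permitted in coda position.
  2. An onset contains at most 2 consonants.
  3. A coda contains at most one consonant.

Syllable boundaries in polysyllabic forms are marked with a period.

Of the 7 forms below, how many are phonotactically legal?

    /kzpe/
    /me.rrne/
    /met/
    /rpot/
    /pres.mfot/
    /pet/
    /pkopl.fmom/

/kzpe/ — violates constraint 2: syllable 1 onset /kzp/ has 3 consonants (> 2) → phonotactically illegal
/me.rrne/ — violates constraint 2: syllable 2 onset /rrn/ has 3 consonants (> 2) → phonotactically illegal
/met/ — violates constraint 1: syllable 1 coda contains /t/ → phonotactically illegal
/rpot/ — violates constraint 1: syllable 1 coda contains /t/ → phonotactically illegal
/pres.mfot/ — violates constraint 1: syllable 2 coda contains /t/ → phonotactically illegal
/pet/ — violates constraint 1: syllable 1 coda contains /t/ → phonotactically illegal
/pkopl.fmom/ — violates constraint 3: syllable 1 coda /pl/ has 2 consonants (> 1) → phonotactically illegal
No form is phonotactically legal → 0.

0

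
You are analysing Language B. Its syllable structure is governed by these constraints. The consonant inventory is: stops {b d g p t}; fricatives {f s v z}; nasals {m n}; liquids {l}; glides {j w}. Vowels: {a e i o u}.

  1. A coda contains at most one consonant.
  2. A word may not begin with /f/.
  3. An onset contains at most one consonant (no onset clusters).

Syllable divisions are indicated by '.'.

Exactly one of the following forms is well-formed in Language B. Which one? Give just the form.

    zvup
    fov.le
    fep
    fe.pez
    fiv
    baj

baj

zvup — violates constraint 3: syllable 1 onset /zv/ has 2 consonants (> 1) → ill-formed
fov.le — violates constraint 2: word begins with /f/ → ill-formed
fep — violates constraint 2: word begins with /f/ → ill-formed
fe.pez — violates constraint 2: word begins with /f/ → ill-formed
fiv — violates constraint 2: word begins with /f/ → ill-formed
baj — σ1 onset /b/, coda /j/ ok → well-formed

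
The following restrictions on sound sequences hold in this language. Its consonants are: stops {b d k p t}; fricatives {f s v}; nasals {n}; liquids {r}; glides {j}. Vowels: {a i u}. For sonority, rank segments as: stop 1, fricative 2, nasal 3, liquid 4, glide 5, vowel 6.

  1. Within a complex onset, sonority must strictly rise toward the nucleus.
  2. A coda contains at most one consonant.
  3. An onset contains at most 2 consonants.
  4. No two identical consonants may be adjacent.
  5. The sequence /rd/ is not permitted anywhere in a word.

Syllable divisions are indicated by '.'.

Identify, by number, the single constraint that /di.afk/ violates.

/di.afk/: syllable 2 coda /fk/ has 2 consonants (> 1).
This is a violation of constraint 2: "A coda contains at most one consonant."
The remaining constraints (1, 3, 4, 5) are satisfied.

2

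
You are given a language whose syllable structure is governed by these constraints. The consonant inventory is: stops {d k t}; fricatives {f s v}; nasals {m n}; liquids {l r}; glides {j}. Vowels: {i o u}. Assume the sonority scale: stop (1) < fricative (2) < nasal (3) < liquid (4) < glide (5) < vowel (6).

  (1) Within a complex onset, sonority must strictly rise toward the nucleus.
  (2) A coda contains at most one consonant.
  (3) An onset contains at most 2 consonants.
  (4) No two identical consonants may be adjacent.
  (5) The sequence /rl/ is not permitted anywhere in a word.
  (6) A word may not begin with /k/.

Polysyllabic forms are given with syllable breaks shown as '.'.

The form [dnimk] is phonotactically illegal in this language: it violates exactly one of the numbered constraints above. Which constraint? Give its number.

2

[dnimk]: syllable 1 coda /mk/ has 2 consonants (> 1).
This is a violation of constraint 2: "A coda contains at most one consonant."
The remaining constraints (1, 3, 4, 5, 6) are satisfied.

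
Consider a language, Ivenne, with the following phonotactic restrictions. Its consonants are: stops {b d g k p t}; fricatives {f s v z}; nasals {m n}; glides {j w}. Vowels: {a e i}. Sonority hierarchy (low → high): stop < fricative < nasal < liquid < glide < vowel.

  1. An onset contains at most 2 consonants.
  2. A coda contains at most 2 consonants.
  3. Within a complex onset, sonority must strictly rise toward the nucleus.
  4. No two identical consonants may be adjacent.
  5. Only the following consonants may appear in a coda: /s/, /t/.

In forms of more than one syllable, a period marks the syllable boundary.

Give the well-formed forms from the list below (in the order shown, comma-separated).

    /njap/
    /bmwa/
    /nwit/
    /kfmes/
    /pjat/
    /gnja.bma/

/njap/ — violates constraint 5: syllable 1 coda contains /p/, which is not a licensed coda consonant → ill-formed
/bmwa/ — violates constraint 1: syllable 1 onset /bmw/ has 3 consonants (> 2) → ill-formed
/nwit/ — σ1 onset /nw/ (3→5 rises), coda /t/ ok → well-formed
/kfmes/ — violates constraint 1: syllable 1 onset /kfm/ has 3 consonants (> 2) → ill-formed
/pjat/ — σ1 onset /pj/ (1→5 rises), coda /t/ ok → well-formed
/gnja.bma/ — violates constraint 1: syllable 1 onset /gnj/ has 3 consonants (> 2) → ill-formed

/nwit/, /pjat/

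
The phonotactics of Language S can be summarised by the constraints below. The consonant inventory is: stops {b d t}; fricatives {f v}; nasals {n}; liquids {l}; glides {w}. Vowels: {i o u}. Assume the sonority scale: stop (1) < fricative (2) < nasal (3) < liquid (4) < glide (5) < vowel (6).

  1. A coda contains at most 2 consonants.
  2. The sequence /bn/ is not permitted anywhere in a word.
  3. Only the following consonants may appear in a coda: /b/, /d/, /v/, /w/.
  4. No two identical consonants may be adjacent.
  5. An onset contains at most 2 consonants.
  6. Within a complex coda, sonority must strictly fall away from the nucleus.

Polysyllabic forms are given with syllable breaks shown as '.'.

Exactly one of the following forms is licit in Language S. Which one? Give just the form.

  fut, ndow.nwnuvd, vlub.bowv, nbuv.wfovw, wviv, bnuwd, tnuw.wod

fut — violates constraint 3: syllable 1 coda contains /t/, which is not a licensed coda consonant → illicit
ndow.nwnuvd — violates constraint 5: syllable 2 onset /nwn/ has 3 consonants (> 2) → illicit
vlub.bowv — violates constraint 4: adjacent identical consonants /bb/ → illicit
nbuv.wfovw — violates constraint 6: syllable 2 coda /vw/: /v/ (fricative, 2) → /w/ (glide, 5) does not fall → illicit
wviv — σ1 onset /wv/ (2C), coda /v/ ok → licit
bnuwd — violates constraint 2: contains banned sequence /bn/ → illicit
tnuw.wod — violates constraint 4: adjacent identical consonants /ww/ → illicit

wviv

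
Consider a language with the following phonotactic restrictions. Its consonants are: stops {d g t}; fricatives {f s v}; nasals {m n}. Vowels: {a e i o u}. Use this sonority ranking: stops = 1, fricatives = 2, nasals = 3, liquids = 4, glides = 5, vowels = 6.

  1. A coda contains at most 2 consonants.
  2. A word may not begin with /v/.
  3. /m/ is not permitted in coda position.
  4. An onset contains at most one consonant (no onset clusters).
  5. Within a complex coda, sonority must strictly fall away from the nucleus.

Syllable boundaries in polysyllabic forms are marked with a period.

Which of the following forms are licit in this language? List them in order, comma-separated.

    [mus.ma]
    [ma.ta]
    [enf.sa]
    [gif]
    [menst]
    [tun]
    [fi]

[mus.ma] — σ1 onset /m/, coda /s/ ok; σ2 onset /m/, coda /∅/ ok → licit
[ma.ta] — σ1 onset /m/, coda /∅/ ok; σ2 onset /t/, coda /∅/ ok → licit
[enf.sa] — σ1 onset /∅/, coda /nf/ (3→2 falls) ok; σ2 onset /s/, coda /∅/ ok → licit
[gif] — σ1 onset /g/, coda /f/ ok → licit
[menst] — violates constraint 1: syllable 1 coda /nst/ has 3 consonants (> 2) → illicit
[tun] — σ1 onset /t/, coda /n/ ok → licit
[fi] — σ1 onset /f/, coda /∅/ ok → licit

[mus.ma], [ma.ta], [enf.sa], [gif], [tun], [fi]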